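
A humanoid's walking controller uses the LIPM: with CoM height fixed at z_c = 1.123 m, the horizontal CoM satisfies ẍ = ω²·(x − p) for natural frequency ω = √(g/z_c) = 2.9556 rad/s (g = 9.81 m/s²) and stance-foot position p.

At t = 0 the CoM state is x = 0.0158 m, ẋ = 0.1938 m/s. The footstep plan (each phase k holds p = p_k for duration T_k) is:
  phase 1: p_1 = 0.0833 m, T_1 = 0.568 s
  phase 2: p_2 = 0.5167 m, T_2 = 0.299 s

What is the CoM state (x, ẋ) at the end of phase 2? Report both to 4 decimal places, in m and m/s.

x = -0.1149, ẋ = -1.3070

phase 1: p=0.0833, T=0.568, ωT=1.678781, cosh=2.772810, sinh=2.586208; start (x,ẋ)=(0.015800, 0.193800) → end (x,ẋ)=(0.065714, 0.021414)
phase 2: p=0.5167, T=0.299, ωT=0.883724, cosh=1.416568, sinh=1.003327; start (x,ẋ)=(0.065714, 0.021414) → end (x,ẋ)=(-0.114883, -1.307034)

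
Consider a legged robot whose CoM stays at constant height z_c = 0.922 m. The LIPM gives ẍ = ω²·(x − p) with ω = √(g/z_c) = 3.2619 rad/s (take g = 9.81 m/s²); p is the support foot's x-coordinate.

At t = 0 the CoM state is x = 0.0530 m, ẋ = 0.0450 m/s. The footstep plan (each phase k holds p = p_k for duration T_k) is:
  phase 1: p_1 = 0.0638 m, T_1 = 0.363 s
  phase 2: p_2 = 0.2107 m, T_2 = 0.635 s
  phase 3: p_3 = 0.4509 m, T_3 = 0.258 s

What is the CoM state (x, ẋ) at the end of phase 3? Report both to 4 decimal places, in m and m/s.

x = -1.1458, ẋ = -4.8431

phase 1: p=0.0638, T=0.363, ωT=1.184070, cosh=1.786838, sinh=1.480807; start (x,ẋ)=(0.053000, 0.045000) → end (x,ẋ)=(0.064931, 0.028241)
phase 2: p=0.2107, T=0.635, ωT=2.071306, cosh=4.030602, sinh=3.904581; start (x,ẋ)=(0.064931, 0.028241) → end (x,ẋ)=(-0.343032, -1.742739)
phase 3: p=0.4509, T=0.258, ωT=0.841570, cosh=1.375520, sinh=0.944487; start (x,ẋ)=(-0.343032, -1.742739) → end (x,ẋ)=(-1.145782, -4.843136)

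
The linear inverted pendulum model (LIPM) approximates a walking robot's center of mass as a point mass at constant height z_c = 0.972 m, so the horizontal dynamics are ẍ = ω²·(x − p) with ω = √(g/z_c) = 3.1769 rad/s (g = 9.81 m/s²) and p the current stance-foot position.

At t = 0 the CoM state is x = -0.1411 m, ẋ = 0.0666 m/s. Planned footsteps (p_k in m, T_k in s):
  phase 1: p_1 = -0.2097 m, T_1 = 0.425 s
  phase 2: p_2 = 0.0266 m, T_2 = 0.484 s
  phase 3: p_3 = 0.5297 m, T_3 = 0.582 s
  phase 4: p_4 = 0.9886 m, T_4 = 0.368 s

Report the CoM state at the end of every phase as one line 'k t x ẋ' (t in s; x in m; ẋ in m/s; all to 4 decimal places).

phase 1: p=-0.2097, T=0.425, ωT=1.350182, cosh=2.058661, sinh=1.799468; start (x,ẋ)=(-0.141100, 0.066600) → end (x,ẋ)=(-0.030752, 0.529275)
phase 2: p=0.0266, T=0.484, ωT=1.537620, cosh=2.434196, sinh=2.219304; start (x,ẋ)=(-0.030752, 0.529275) → end (x,ẋ)=(0.256732, 0.883997)
phase 3: p=0.5297, T=0.582, ωT=1.848956, cosh=3.255292, sinh=3.097890; start (x,ẋ)=(0.256732, 0.883997) → end (x,ẋ)=(0.503121, 0.191201)
phase 4: p=0.9886, T=0.368, ωT=1.169099, cosh=1.764869, sinh=1.454222; start (x,ẋ)=(0.503121, 0.191201) → end (x,ẋ)=(0.219315, -1.905429)

1 0.4250 -0.0308 0.5293
2 0.9090 0.2567 0.8840
3 1.4910 0.5031 0.1912
4 1.8590 0.2193 -1.9054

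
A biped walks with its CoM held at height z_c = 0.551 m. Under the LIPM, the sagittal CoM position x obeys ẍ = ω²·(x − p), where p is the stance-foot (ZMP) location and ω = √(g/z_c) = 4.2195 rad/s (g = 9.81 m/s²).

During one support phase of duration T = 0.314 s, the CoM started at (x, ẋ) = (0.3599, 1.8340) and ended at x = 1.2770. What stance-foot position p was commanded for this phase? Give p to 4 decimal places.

p = 0.2047

ωT = 4.2195·0.314 = 1.324923; cosh(ωT) = 2.013860, sinh(ωT) = 1.748036
x(T) = p + (x₀−p)·cosh(ωT) + (ẋ₀/ω)·sinh(ωT) ⇒ p·(1 − cosh) = x(T) − x₀·cosh − (ẋ₀/ω)·sinh
numerator   = 1.2770 − (0.3599)·2.013860 − (1.8340/4.2195)·1.748036 = -0.207570
denominator = 1 − 2.013860 = -1.013860
p = -0.207570 / -1.013860 = 0.2047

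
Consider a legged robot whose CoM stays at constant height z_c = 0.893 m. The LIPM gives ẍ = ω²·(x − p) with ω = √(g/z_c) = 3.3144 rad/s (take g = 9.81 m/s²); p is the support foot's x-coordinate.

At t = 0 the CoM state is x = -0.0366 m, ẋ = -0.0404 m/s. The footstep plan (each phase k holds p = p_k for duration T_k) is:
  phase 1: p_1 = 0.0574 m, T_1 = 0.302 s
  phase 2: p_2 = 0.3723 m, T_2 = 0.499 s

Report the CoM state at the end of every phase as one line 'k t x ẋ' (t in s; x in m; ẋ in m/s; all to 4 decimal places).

1 0.3020 -0.1021 -0.4290
2 0.8010 -1.2389 -5.1213

phase 1: p=0.0574, T=0.302, ωT=1.000949, cosh=1.544196, sinh=1.176666; start (x,ẋ)=(-0.036600, -0.040400) → end (x,ẋ)=(-0.102097, -0.428980)
phase 2: p=0.3723, T=0.499, ωT=1.653886, cosh=2.709278, sinh=2.517973; start (x,ẋ)=(-0.102097, -0.428980) → end (x,ẋ)=(-1.238873, -5.121341)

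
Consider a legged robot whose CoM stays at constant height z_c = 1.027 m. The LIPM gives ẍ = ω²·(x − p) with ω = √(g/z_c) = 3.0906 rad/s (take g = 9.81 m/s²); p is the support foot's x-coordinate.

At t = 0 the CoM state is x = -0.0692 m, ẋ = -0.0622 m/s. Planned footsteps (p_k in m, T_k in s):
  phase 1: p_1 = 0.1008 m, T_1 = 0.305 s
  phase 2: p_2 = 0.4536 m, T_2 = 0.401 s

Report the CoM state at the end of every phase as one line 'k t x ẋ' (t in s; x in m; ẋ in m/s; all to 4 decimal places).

1 0.3050 -0.1724 -0.6639
2 0.7060 -1.0577 -4.3028

phase 1: p=0.1008, T=0.305, ωT=0.942633, cosh=1.478166, sinh=1.088565; start (x,ẋ)=(-0.069200, -0.062200) → end (x,ẋ)=(-0.172396, -0.663876)
phase 2: p=0.4536, T=0.401, ωT=1.239331, cosh=1.871440, sinh=1.581862; start (x,ẋ)=(-0.172396, -0.663876) → end (x,ẋ)=(-1.057706, -4.302837)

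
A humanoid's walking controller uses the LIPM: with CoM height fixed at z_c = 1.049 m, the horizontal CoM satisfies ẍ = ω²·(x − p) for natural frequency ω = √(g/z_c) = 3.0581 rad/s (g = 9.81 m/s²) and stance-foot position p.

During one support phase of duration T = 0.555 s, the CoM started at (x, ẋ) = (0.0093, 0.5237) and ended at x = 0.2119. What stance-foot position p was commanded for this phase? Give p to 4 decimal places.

p = 0.1461

ωT = 3.0581·0.555 = 1.697246; cosh(ωT) = 2.821039, sinh(ωT) = 2.637851
x(T) = p + (x₀−p)·cosh(ωT) + (ẋ₀/ω)·sinh(ωT) ⇒ p·(1 − cosh) = x(T) − x₀·cosh − (ẋ₀/ω)·sinh
numerator   = 0.2119 − (0.0093)·2.821039 − (0.5237/3.0581)·2.637851 = -0.266068
denominator = 1 − 2.821039 = -1.821039
p = -0.266068 / -1.821039 = 0.1461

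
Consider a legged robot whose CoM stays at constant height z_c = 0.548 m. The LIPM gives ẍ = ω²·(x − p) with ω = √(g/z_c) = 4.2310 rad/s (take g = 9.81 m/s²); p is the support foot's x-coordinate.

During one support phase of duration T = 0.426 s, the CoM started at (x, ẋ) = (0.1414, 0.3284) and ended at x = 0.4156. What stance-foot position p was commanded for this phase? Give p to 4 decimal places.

p = 0.1200

ωT = 4.2310·0.426 = 1.802406; cosh(ωT) = 3.114561, sinh(ωT) = 2.949659
x(T) = p + (x₀−p)·cosh(ωT) + (ẋ₀/ω)·sinh(ωT) ⇒ p·(1 − cosh) = x(T) − x₀·cosh − (ẋ₀/ω)·sinh
numerator   = 0.4156 − (0.1414)·3.114561 − (0.3284/4.2310)·2.949659 = -0.253744
denominator = 1 − 3.114561 = -2.114561
p = -0.253744 / -2.114561 = 0.1200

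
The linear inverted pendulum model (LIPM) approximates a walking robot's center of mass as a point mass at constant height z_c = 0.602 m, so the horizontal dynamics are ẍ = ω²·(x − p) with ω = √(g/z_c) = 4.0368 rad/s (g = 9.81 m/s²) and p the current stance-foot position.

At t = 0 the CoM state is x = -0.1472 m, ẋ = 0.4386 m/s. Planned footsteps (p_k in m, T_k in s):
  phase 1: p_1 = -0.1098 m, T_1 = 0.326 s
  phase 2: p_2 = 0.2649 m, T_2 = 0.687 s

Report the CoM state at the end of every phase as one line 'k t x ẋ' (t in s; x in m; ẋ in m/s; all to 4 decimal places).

phase 1: p=-0.1098, T=0.326, ωT=1.315997, cosh=1.998336, sinh=1.730129; start (x,ẋ)=(-0.147200, 0.438600) → end (x,ẋ)=(0.003442, 0.615262)
phase 2: p=0.2649, T=0.687, ωT=2.773282, cosh=8.036773, sinh=7.974317; start (x,ẋ)=(0.003442, 0.615262) → end (x,ẋ)=(-0.620991, -3.471819)

1 0.3260 0.0034 0.6153
2 1.0130 -0.6210 -3.4718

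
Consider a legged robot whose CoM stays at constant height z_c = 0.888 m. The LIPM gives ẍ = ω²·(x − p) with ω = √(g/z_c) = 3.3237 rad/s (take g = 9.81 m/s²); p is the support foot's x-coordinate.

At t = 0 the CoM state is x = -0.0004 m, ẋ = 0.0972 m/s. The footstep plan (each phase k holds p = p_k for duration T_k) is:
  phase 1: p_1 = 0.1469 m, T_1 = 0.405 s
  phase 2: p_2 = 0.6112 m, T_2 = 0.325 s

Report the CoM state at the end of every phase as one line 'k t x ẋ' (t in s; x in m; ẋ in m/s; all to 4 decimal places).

1 0.4050 -0.1029 -0.6775
2 0.7300 -0.8272 -4.2049

phase 1: p=0.1469, T=0.405, ωT=1.346099, cosh=2.051329, sinh=1.791076; start (x,ẋ)=(-0.000400, 0.097200) → end (x,ẋ)=(-0.102882, -0.677487)
phase 2: p=0.6112, T=0.325, ωT=1.080203, cosh=1.642401, sinh=1.302875; start (x,ẋ)=(-0.102882, -0.677487) → end (x,ẋ)=(-0.827181, -4.204940)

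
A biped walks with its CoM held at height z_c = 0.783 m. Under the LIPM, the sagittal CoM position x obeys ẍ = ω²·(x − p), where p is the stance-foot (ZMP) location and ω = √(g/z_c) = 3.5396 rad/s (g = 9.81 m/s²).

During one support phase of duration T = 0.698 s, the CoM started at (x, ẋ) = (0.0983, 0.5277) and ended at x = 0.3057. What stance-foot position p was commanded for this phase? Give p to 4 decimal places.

ωT = 3.5396·0.698 = 2.470641; cosh(ωT) = 5.957278, sinh(ωT) = 5.872747
x(T) = p + (x₀−p)·cosh(ωT) + (ẋ₀/ω)·sinh(ωT) ⇒ p·(1 − cosh) = x(T) − x₀·cosh − (ẋ₀/ω)·sinh
numerator   = 0.3057 − (0.0983)·5.957278 − (0.5277/3.5396)·5.872747 = -1.155437
denominator = 1 − 5.957278 = -4.957278
p = -1.155437 / -4.957278 = 0.2331

p = 0.2331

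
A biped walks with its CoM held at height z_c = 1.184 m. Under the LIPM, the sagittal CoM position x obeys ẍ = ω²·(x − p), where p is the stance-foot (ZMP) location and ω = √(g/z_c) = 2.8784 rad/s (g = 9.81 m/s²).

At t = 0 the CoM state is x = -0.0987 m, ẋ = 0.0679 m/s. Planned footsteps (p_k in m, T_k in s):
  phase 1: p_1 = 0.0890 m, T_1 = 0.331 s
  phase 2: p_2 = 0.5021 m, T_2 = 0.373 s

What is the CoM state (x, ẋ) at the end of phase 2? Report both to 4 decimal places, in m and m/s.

x = -0.8093, ẋ = -3.2882

phase 1: p=0.0890, T=0.331, ωT=0.952750, cosh=1.489255, sinh=1.103576; start (x,ẋ)=(-0.098700, 0.067900) → end (x,ẋ)=(-0.164500, -0.495115)
phase 2: p=0.5021, T=0.373, ωT=1.073643, cosh=1.633891, sinh=1.292130; start (x,ẋ)=(-0.164500, -0.495115) → end (x,ẋ)=(-0.809312, -3.288228)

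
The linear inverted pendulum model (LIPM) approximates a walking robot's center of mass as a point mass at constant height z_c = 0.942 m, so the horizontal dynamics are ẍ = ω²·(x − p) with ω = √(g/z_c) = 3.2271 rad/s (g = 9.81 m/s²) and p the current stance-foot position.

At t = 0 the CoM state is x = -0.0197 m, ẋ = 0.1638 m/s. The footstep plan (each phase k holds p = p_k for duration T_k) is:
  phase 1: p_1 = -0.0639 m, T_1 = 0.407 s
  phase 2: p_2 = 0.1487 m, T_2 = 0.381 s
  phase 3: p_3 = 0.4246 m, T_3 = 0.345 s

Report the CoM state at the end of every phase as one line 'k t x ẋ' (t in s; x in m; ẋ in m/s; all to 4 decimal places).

phase 1: p=-0.0639, T=0.407, ωT=1.313430, cosh=1.993901, sinh=1.725005; start (x,ẋ)=(-0.019700, 0.163800) → end (x,ẋ)=(0.111788, 0.572652)
phase 2: p=0.1487, T=0.381, ωT=1.229525, cosh=1.856018, sinh=1.563587; start (x,ẋ)=(0.111788, 0.572652) → end (x,ẋ)=(0.357650, 0.876598)
phase 3: p=0.4246, T=0.345, ωT=1.113349, cosh=1.686498, sinh=1.358041; start (x,ẋ)=(0.357650, 0.876598) → end (x,ẋ)=(0.680583, 1.184971)

1 0.4070 0.1118 0.5727
2 0.7880 0.3577 0.8766
3 1.1330 0.6806 1.1850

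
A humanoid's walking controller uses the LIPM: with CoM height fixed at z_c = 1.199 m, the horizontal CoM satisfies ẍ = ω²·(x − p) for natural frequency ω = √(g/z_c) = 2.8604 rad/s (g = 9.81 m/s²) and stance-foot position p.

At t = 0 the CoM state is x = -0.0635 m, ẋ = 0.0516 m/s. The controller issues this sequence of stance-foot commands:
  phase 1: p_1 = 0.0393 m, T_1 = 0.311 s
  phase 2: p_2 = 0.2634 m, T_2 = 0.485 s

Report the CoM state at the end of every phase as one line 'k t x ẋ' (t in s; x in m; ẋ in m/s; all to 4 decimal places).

1 0.3110 -0.0887 -0.2241
2 0.7960 -0.6325 -2.3670

phase 1: p=0.0393, T=0.311, ωT=0.889584, cosh=1.422472, sinh=1.011646; start (x,ẋ)=(-0.063500, 0.051600) → end (x,ẋ)=(-0.088681, -0.224074)
phase 2: p=0.2634, T=0.485, ωT=1.387294, cosh=2.126875, sinh=1.877125; start (x,ẋ)=(-0.088681, -0.224074) → end (x,ẋ)=(-0.632479, -2.367014)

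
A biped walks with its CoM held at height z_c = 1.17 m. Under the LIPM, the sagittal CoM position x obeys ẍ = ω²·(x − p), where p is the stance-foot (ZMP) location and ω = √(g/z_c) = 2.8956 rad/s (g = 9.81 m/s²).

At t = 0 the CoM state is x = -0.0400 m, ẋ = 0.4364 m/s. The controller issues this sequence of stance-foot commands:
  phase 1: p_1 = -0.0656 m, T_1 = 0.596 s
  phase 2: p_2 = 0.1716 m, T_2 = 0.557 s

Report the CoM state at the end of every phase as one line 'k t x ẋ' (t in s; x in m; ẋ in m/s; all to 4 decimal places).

1 0.5960 0.4184 1.4660
2 1.1530 2.0350 5.5454

phase 1: p=-0.0656, T=0.596, ωT=1.725778, cosh=2.897461, sinh=2.719426; start (x,ẋ)=(-0.040000, 0.436400) → end (x,ẋ)=(0.418424, 1.466036)
phase 2: p=0.1716, T=0.557, ωT=1.612849, cosh=2.608202, sinh=2.408883; start (x,ẋ)=(0.418424, 1.466036) → end (x,ẋ)=(2.034978, 5.545353)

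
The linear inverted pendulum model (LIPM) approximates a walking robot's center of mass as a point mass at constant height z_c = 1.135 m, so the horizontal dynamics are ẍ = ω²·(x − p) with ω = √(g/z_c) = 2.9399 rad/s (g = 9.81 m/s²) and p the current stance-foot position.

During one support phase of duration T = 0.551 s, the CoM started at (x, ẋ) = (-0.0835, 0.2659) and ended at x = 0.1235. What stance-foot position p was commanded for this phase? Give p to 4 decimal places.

p = -0.0758

ωT = 2.9399·0.551 = 1.619885; cosh(ωT) = 2.625215, sinh(ωT) = 2.427294
x(T) = p + (x₀−p)·cosh(ωT) + (ẋ₀/ω)·sinh(ωT) ⇒ p·(1 − cosh) = x(T) − x₀·cosh − (ẋ₀/ω)·sinh
numerator   = 0.1235 − (-0.0835)·2.625215 − (0.2659/2.9399)·2.427294 = 0.123168
denominator = 1 − 2.625215 = -1.625215
p = 0.123168 / -1.625215 = -0.0758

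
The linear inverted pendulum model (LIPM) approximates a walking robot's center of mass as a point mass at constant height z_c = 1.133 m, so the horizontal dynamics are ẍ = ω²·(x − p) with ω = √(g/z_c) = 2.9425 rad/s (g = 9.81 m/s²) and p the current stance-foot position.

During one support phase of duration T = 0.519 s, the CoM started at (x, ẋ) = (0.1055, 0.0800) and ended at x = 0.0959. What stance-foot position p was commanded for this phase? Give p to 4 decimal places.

p = 0.1546

ωT = 2.9425·0.519 = 1.527157; cosh(ωT) = 2.411110, sinh(ωT) = 2.193958
x(T) = p + (x₀−p)·cosh(ωT) + (ẋ₀/ω)·sinh(ωT) ⇒ p·(1 − cosh) = x(T) − x₀·cosh − (ẋ₀/ω)·sinh
numerator   = 0.0959 − (0.1055)·2.411110 − (0.0800/2.9425)·2.193958 = -0.218121
denominator = 1 − 2.411110 = -1.411110
p = -0.218121 / -1.411110 = 0.1546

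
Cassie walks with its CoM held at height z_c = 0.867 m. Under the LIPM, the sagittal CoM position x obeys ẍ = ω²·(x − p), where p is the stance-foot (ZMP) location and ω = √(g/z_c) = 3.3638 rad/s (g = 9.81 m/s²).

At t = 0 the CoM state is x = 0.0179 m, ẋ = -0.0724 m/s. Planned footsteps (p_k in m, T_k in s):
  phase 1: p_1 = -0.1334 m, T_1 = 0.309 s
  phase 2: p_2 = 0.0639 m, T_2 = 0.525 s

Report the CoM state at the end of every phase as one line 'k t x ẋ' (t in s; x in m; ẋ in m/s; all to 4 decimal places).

phase 1: p=-0.1334, T=0.309, ωT=1.039414, cosh=1.590611, sinh=1.236949; start (x,ẋ)=(0.017900, -0.072400) → end (x,ẋ)=(0.080636, 0.514376)
phase 2: p=0.0639, T=0.525, ωT=1.765995, cosh=3.009202, sinh=2.838186; start (x,ẋ)=(0.080636, 0.514376) → end (x,ẋ)=(0.548265, 1.707645)

1 0.3090 0.0806 0.5144
2 0.8340 0.5483 1.7076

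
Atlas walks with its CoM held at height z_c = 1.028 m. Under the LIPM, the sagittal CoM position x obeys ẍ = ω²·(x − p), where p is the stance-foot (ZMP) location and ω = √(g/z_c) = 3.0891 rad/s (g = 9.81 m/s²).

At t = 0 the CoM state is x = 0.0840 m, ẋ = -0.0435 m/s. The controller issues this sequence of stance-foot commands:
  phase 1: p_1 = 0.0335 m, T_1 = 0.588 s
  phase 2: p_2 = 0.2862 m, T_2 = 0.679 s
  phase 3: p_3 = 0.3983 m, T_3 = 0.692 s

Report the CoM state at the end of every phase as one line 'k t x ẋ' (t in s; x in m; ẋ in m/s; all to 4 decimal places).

phase 1: p=0.0335, T=0.588, ωT=1.816391, cosh=3.156117, sinh=2.993506; start (x,ẋ)=(0.084000, -0.043500) → end (x,ẋ)=(0.150730, 0.329694)
phase 2: p=0.2862, T=0.679, ωT=2.097499, cosh=4.134267, sinh=4.011504; start (x,ẋ)=(0.150730, 0.329694) → end (x,ẋ)=(0.154272, -0.315690)
phase 3: p=0.3983, T=0.692, ωT=2.137657, cosh=4.298740, sinh=4.180809; start (x,ẋ)=(0.154272, -0.315690) → end (x,ẋ)=(-1.077969, -4.508673)

1 0.5880 0.1507 0.3297
2 1.2670 0.1543 -0.3157
3 1.9590 -1.0780 -4.5087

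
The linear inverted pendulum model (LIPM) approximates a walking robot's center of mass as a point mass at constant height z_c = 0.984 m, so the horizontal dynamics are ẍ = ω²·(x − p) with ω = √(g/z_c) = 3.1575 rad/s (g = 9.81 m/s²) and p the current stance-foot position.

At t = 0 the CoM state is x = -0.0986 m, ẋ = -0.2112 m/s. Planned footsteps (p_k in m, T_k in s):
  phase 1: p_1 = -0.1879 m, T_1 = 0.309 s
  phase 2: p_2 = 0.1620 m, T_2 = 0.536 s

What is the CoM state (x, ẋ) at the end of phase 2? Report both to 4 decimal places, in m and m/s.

phase 1: p=-0.1879, T=0.309, ωT=0.975668, cosh=1.514939, sinh=1.137998; start (x,ẋ)=(-0.098600, -0.211200) → end (x,ẋ)=(-0.128735, 0.000920)
phase 2: p=0.1620, T=0.536, ωT=1.692420, cosh=2.808343, sinh=2.624269; start (x,ẋ)=(-0.128735, 0.000920) → end (x,ẋ)=(-0.653718, -2.406482)

x = -0.6537, ẋ = -2.4065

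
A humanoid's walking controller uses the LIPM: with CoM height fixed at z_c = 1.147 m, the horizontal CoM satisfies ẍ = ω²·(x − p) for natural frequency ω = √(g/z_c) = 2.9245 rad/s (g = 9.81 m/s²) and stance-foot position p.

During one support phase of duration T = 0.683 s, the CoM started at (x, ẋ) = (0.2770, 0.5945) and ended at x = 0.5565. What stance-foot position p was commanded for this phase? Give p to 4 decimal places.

ωT = 2.9245·0.683 = 1.997434; cosh(ωT) = 3.752900, sinh(ωT) = 3.617217
x(T) = p + (x₀−p)·cosh(ωT) + (ẋ₀/ω)·sinh(ωT) ⇒ p·(1 − cosh) = x(T) − x₀·cosh − (ẋ₀/ω)·sinh
numerator   = 0.5565 − (0.2770)·3.752900 − (0.5945/2.9245)·3.617217 = -1.218370
denominator = 1 − 3.752900 = -2.752900
p = -1.218370 / -2.752900 = 0.4426

p = 0.4426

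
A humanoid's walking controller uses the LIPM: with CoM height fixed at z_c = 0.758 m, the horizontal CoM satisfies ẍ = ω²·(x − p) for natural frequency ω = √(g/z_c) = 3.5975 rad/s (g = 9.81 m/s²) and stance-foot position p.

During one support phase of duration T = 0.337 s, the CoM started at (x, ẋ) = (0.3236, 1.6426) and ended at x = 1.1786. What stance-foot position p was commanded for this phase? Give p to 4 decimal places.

p = 0.1361

ωT = 3.5975·0.337 = 1.212358; cosh(ωT) = 1.829447, sinh(ωT) = 1.531952
x(T) = p + (x₀−p)·cosh(ωT) + (ẋ₀/ω)·sinh(ωT) ⇒ p·(1 − cosh) = x(T) − x₀·cosh − (ẋ₀/ω)·sinh
numerator   = 1.1786 − (0.3236)·1.829447 − (1.6426/3.5975)·1.531952 = -0.112891
denominator = 1 − 1.829447 = -0.829447
p = -0.112891 / -0.829447 = 0.1361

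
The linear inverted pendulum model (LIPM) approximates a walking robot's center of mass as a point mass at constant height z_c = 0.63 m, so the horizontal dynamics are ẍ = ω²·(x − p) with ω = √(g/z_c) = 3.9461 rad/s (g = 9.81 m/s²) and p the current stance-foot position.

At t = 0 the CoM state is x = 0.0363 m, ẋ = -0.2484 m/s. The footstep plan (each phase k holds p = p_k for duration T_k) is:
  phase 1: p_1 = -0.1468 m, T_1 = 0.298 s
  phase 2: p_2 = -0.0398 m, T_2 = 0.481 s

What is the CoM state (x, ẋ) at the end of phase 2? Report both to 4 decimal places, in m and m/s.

x = 0.9002, ẋ = 3.7278

phase 1: p=-0.1468, T=0.298, ωT=1.175938, cosh=1.774855, sinh=1.466326; start (x,ẋ)=(0.036300, -0.248400) → end (x,ẋ)=(0.085873, 0.618592)
phase 2: p=-0.0398, T=0.481, ωT=1.898074, cosh=3.411444, sinh=3.261587; start (x,ẋ)=(0.085873, 0.618592) → end (x,ẋ)=(0.900215, 3.727776)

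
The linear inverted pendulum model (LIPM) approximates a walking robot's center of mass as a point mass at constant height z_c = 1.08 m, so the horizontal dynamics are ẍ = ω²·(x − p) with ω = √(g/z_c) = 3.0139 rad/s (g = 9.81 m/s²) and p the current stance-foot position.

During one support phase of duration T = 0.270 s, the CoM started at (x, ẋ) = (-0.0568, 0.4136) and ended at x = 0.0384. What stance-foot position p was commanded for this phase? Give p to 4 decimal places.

ωT = 3.0139·0.270 = 0.813753; cosh(ωT) = 1.349776, sinh(ωT) = 0.906584
x(T) = p + (x₀−p)·cosh(ωT) + (ẋ₀/ω)·sinh(ωT) ⇒ p·(1 − cosh) = x(T) − x₀·cosh − (ẋ₀/ω)·sinh
numerator   = 0.0384 − (-0.0568)·1.349776 − (0.4136/3.0139)·0.906584 = -0.009344
denominator = 1 − 1.349776 = -0.349776
p = -0.009344 / -0.349776 = 0.0267

p = 0.0267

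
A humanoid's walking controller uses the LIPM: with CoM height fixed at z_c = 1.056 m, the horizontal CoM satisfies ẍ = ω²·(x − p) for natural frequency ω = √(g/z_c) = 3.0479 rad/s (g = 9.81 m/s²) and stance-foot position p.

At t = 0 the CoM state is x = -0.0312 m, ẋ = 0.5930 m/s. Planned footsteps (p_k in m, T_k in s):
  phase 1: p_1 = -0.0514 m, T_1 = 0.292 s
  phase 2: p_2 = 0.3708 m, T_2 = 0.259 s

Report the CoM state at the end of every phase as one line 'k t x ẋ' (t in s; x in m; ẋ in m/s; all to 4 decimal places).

phase 1: p=-0.0514, T=0.292, ωT=0.889987, cosh=1.422879, sinh=1.012218; start (x,ẋ)=(-0.031200, 0.593000) → end (x,ẋ)=(0.174280, 0.906087)
phase 2: p=0.3708, T=0.259, ωT=0.789406, cosh=1.328101, sinh=0.873987; start (x,ẋ)=(0.174280, 0.906087) → end (x,ẋ)=(0.369622, 0.679880)

1 0.2920 0.1743 0.9061
2 0.5510 0.3696 0.6799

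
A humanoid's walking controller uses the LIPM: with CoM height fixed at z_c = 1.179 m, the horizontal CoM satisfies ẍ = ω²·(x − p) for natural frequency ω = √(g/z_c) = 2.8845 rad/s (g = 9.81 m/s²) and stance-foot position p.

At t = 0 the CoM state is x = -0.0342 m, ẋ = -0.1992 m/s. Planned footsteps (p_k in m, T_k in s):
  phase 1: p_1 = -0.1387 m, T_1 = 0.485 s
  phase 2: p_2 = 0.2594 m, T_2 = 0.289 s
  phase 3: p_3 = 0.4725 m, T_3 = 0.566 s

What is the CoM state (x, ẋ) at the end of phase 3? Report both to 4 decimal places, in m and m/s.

x = -1.6076, ẋ = -5.7928

phase 1: p=-0.1387, T=0.485, ωT=1.398983, cosh=2.148962, sinh=1.902114; start (x,ẋ)=(-0.034200, -0.199200) → end (x,ẋ)=(-0.045491, 0.145281)
phase 2: p=0.2594, T=0.289, ωT=0.833620, cosh=1.368055, sinh=0.933582; start (x,ẋ)=(-0.045491, 0.145281) → end (x,ẋ)=(-0.110687, -0.622293)
phase 3: p=0.4725, T=0.566, ωT=1.632627, cosh=2.656358, sinh=2.460942; start (x,ẋ)=(-0.110687, -0.622293) → end (x,ẋ)=(-1.607569, -5.792837)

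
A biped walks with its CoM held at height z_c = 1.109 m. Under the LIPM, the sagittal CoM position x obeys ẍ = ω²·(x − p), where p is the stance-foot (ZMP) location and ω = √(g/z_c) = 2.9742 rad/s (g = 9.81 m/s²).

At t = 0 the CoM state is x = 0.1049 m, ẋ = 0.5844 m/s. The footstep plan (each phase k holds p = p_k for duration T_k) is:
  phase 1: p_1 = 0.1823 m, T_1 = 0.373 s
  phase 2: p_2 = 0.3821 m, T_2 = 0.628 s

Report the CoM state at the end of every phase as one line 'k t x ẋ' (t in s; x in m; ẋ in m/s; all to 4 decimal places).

1 0.3730 0.3177 0.6714
2 1.0010 0.8819 1.6199

phase 1: p=0.1823, T=0.373, ωT=1.109377, cosh=1.681116, sinh=1.351351; start (x,ẋ)=(0.104900, 0.584400) → end (x,ẋ)=(0.317708, 0.671359)
phase 2: p=0.3821, T=0.628, ωT=1.867798, cosh=3.314243, sinh=3.159779; start (x,ẋ)=(0.317708, 0.671359) → end (x,ẋ)=(0.881940, 1.619906)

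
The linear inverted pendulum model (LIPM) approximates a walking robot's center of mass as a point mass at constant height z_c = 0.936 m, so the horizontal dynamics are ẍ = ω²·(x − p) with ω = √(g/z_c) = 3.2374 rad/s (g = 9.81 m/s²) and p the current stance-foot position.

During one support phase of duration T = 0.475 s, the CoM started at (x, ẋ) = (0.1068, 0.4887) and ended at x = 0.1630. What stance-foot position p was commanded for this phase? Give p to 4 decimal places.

p = 0.3012

ωT = 3.2374·0.475 = 1.537765; cosh(ωT) = 2.434519, sinh(ωT) = 2.219658
x(T) = p + (x₀−p)·cosh(ωT) + (ẋ₀/ω)·sinh(ωT) ⇒ p·(1 − cosh) = x(T) − x₀·cosh − (ẋ₀/ω)·sinh
numerator   = 0.1630 − (0.1068)·2.434519 − (0.4887/3.2374)·2.219658 = -0.432074
denominator = 1 − 2.434519 = -1.434519
p = -0.432074 / -1.434519 = 0.3012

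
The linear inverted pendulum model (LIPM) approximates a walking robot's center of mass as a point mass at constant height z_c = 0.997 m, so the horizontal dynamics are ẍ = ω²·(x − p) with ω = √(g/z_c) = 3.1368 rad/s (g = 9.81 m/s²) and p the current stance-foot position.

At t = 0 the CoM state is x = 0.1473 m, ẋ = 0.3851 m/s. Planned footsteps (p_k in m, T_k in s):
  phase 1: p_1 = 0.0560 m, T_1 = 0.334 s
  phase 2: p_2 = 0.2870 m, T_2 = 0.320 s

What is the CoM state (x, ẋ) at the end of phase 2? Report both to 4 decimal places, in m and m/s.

phase 1: p=0.0560, T=0.334, ωT=1.047691, cosh=1.600904, sinh=1.250157; start (x,ẋ)=(0.147300, 0.385100) → end (x,ẋ)=(0.355642, 0.974540)
phase 2: p=0.2870, T=0.320, ωT=1.003776, cosh=1.547529, sinh=1.181036; start (x,ẋ)=(0.355642, 0.974540) → end (x,ẋ)=(0.760150, 1.762427)

x = 0.7602, ẋ = 1.7624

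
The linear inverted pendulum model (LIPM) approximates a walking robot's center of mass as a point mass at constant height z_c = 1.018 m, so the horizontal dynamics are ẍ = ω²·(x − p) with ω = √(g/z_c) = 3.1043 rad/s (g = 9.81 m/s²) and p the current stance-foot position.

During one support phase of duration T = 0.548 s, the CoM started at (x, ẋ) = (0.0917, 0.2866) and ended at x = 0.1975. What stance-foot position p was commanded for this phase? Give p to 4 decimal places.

p = 0.1675

ωT = 3.1043·0.548 = 1.701156; cosh(ωT) = 2.831377, sinh(ωT) = 2.648904
x(T) = p + (x₀−p)·cosh(ωT) + (ẋ₀/ω)·sinh(ωT) ⇒ p·(1 − cosh) = x(T) − x₀·cosh − (ẋ₀/ω)·sinh
numerator   = 0.1975 − (0.0917)·2.831377 − (0.2866/3.1043)·2.648904 = -0.306694
denominator = 1 − 2.831377 = -1.831377
p = -0.306694 / -1.831377 = 0.1675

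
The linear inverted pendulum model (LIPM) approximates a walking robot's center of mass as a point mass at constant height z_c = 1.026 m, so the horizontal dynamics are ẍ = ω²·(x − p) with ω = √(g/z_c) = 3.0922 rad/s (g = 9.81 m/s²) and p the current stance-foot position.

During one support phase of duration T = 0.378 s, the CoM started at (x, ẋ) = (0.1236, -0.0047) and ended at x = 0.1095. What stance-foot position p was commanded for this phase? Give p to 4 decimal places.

p = 0.1392

ωT = 3.0922·0.378 = 1.168852; cosh(ωT) = 1.764509, sinh(ωT) = 1.453786
x(T) = p + (x₀−p)·cosh(ωT) + (ẋ₀/ω)·sinh(ωT) ⇒ p·(1 − cosh) = x(T) − x₀·cosh − (ẋ₀/ω)·sinh
numerator   = 0.1095 − (0.1236)·1.764509 − (-0.0047/3.0922)·1.453786 = -0.106384
denominator = 1 − 1.764509 = -0.764509
p = -0.106384 / -0.764509 = 0.1392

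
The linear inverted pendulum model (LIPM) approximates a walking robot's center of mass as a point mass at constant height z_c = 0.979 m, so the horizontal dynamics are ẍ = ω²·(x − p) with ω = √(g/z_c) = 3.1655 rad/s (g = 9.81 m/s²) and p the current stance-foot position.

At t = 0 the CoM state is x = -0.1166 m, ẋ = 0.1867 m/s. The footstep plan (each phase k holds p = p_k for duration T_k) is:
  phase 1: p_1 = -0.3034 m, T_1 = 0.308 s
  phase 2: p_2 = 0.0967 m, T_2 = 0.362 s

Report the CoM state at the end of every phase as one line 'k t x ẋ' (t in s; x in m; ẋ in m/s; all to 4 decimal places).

1 0.3080 0.0465 0.9550
2 0.6700 0.4363 1.4290

phase 1: p=-0.3034, T=0.308, ωT=0.974974, cosh=1.514150, sinh=1.136948; start (x,ẋ)=(-0.116600, 0.186700) → end (x,ẋ)=(0.046500, 0.954987)
phase 2: p=0.0967, T=0.362, ωT=1.145911, cosh=1.731620, sinh=1.413686; start (x,ẋ)=(0.046500, 0.954987) → end (x,ẋ)=(0.436262, 1.429028)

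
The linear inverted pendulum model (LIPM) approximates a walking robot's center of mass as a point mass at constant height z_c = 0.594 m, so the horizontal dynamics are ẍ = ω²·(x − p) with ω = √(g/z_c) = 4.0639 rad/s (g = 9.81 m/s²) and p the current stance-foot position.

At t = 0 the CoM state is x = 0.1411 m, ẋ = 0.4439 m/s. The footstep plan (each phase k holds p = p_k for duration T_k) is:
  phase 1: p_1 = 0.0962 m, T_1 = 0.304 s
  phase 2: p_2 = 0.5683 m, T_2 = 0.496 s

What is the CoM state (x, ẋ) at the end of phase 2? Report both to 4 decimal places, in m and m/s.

x = 0.7536, ẋ = 1.0187

phase 1: p=0.0962, T=0.304, ωT=1.235426, cosh=1.865277, sinh=1.574566; start (x,ẋ)=(0.141100, 0.443900) → end (x,ẋ)=(0.351941, 1.115306)
phase 2: p=0.5683, T=0.496, ωT=2.015694, cosh=3.819583, sinh=3.686355; start (x,ẋ)=(0.351941, 1.115306) → end (x,ẋ)=(0.753590, 1.018731)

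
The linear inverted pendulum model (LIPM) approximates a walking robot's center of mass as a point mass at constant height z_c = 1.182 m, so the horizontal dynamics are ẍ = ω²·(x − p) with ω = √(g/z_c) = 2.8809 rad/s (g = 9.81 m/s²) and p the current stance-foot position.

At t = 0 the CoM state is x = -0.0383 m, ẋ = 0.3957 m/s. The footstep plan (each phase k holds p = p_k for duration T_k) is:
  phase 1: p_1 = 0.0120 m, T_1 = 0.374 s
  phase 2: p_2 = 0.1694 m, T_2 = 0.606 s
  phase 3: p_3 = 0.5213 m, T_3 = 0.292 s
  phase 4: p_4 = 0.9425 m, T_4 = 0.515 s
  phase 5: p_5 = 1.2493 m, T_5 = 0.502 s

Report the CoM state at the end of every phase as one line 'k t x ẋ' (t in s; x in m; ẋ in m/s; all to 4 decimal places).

phase 1: p=0.0120, T=0.374, ωT=1.077457, cosh=1.638830, sinh=1.298370; start (x,ẋ)=(-0.038300, 0.395700) → end (x,ẋ)=(0.107902, 0.460339)
phase 2: p=0.1694, T=0.606, ωT=1.745825, cosh=2.952565, sinh=2.778064; start (x,ẋ)=(0.107902, 0.460339) → end (x,ẋ)=(0.431729, 0.866991)
phase 3: p=0.5213, T=0.292, ωT=0.841223, cosh=1.375192, sinh=0.944009; start (x,ẋ)=(0.431729, 0.866991) → end (x,ẋ)=(0.682217, 0.948683)
phase 4: p=0.9425, T=0.515, ωT=1.483664, cosh=2.317937, sinh=2.091132; start (x,ẋ)=(0.682217, 0.948683) → end (x,ẋ)=(1.027793, 0.630955)
phase 5: p=1.2493, T=0.502, ωT=1.446212, cosh=2.241228, sinh=2.005767; start (x,ẋ)=(1.027793, 0.630955) → end (x,ẋ)=(1.192141, 0.134154)

1 0.3740 0.1079 0.4603
2 0.9800 0.4317 0.8670
3 1.2720 0.6822 0.9487
4 1.7870 1.0278 0.6310
5 2.2890 1.1921 0.1342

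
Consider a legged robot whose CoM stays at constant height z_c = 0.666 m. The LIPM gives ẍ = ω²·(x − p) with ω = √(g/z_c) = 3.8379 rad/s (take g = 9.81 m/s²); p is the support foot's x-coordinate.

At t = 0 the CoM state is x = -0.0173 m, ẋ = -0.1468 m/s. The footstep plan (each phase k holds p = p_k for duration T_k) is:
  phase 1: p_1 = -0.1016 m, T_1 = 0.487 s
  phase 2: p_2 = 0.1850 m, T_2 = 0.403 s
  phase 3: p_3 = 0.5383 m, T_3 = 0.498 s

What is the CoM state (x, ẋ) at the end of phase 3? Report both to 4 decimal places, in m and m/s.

x = -0.4975, ẋ = -3.7424

phase 1: p=-0.1016, T=0.487, ωT=1.869057, cosh=3.318226, sinh=3.163957; start (x,ẋ)=(-0.017300, -0.146800) → end (x,ẋ)=(0.057105, 0.536535)
phase 2: p=0.1850, T=0.403, ωT=1.546674, cosh=2.454390, sinh=2.241435; start (x,ẋ)=(0.057105, 0.536535) → end (x,ẋ)=(0.184446, 0.216661)
phase 3: p=0.5383, T=0.498, ωT=1.911274, cosh=3.454795, sinh=3.306904; start (x,ẋ)=(0.184446, 0.216661) → end (x,ẋ)=(-0.497509, -3.742443)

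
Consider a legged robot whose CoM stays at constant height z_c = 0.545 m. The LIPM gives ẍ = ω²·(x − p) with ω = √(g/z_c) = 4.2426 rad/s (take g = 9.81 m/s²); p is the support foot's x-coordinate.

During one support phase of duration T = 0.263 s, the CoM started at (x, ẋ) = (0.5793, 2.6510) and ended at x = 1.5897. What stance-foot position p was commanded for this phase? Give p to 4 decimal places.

p = 0.3485

ωT = 4.2426·0.263 = 1.115804; cosh(ωT) = 1.689836, sinh(ωT) = 1.362184
x(T) = p + (x₀−p)·cosh(ωT) + (ẋ₀/ω)·sinh(ωT) ⇒ p·(1 − cosh) = x(T) − x₀·cosh − (ẋ₀/ω)·sinh
numerator   = 1.5897 − (0.5793)·1.689836 − (2.6510/4.2426)·1.362184 = -0.240387
denominator = 1 − 1.689836 = -0.689836
p = -0.240387 / -0.689836 = 0.3485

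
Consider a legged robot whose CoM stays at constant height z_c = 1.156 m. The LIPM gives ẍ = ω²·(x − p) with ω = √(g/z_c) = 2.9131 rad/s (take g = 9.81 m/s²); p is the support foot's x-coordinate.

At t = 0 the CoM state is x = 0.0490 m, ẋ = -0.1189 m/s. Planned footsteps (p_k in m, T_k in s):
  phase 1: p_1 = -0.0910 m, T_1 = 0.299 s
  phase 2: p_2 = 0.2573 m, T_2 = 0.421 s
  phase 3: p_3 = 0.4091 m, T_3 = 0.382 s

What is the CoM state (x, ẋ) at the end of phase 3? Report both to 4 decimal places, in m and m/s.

x = -0.4373, ẋ = -2.2437

phase 1: p=-0.0910, T=0.299, ωT=0.871017, cosh=1.403933, sinh=0.985407; start (x,ẋ)=(0.049000, -0.118900) → end (x,ẋ)=(0.065331, 0.234955)
phase 2: p=0.2573, T=0.421, ωT=1.226415, cosh=1.851165, sinh=1.557822; start (x,ẋ)=(0.065331, 0.234955) → end (x,ẋ)=(0.027578, -0.436235)
phase 3: p=0.4091, T=0.382, ωT=1.112804, cosh=1.685758, sinh=1.357122; start (x,ẋ)=(0.027578, -0.436235) → end (x,ẋ)=(-0.437281, -2.243705)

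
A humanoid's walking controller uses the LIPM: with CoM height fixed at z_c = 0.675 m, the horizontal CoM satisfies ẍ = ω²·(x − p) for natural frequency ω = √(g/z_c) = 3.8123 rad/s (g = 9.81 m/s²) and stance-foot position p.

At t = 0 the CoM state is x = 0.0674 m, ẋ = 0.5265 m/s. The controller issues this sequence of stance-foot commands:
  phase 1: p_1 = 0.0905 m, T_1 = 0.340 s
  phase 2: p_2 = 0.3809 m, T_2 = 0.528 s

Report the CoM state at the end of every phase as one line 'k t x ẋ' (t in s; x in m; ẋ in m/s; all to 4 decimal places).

1 0.3400 0.2786 0.8854
2 0.8680 0.8450 1.9397

phase 1: p=0.0905, T=0.340, ωT=1.296182, cosh=1.964444, sinh=1.690870; start (x,ẋ)=(0.067400, 0.526500) → end (x,ẋ)=(0.278640, 0.885375)
phase 2: p=0.3809, T=0.528, ωT=2.012894, cosh=3.809276, sinh=3.675675; start (x,ẋ)=(0.278640, 0.885375) → end (x,ẋ)=(0.845008, 1.939690)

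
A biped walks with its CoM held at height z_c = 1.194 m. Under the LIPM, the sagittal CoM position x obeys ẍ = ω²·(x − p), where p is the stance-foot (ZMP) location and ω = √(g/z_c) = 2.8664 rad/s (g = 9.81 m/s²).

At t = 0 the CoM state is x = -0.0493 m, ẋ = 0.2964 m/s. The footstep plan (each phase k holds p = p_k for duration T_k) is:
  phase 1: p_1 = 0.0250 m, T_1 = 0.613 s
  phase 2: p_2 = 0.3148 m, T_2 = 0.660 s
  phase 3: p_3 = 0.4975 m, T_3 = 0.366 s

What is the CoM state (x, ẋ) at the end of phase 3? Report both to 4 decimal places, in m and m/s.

x = -0.9504, ẋ = -3.9182

phase 1: p=0.0250, T=0.613, ωT=1.757103, cosh=2.984084, sinh=2.811540; start (x,ẋ)=(-0.049300, 0.296400) → end (x,ẋ)=(0.094010, 0.285699)
phase 2: p=0.3148, T=0.660, ωT=1.891824, cosh=3.391125, sinh=3.240328; start (x,ẋ)=(0.094010, 0.285699) → end (x,ẋ)=(-0.110958, -1.081876)
phase 3: p=0.4975, T=0.366, ωT=1.049102, cosh=1.602670, sinh=1.252418; start (x,ẋ)=(-0.110958, -1.081876) → end (x,ẋ)=(-0.950362, -3.918212)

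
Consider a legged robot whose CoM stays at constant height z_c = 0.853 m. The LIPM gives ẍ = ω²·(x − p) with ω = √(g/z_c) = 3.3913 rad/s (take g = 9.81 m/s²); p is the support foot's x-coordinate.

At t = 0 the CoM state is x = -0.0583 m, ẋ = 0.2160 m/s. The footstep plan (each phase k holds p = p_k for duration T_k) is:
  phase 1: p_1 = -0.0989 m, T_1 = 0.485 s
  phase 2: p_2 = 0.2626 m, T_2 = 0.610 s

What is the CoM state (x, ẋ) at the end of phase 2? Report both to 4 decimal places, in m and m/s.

x = 0.9467, ẋ = 2.4769

phase 1: p=-0.0989, T=0.485, ωT=1.644780, cosh=2.686464, sinh=2.493409; start (x,ẋ)=(-0.058300, 0.216000) → end (x,ẋ)=(0.168982, 0.923586)
phase 2: p=0.2626, T=0.610, ωT=2.068693, cosh=4.020411, sinh=3.894061; start (x,ẋ)=(0.168982, 0.923586) → end (x,ẋ)=(0.946723, 2.476877)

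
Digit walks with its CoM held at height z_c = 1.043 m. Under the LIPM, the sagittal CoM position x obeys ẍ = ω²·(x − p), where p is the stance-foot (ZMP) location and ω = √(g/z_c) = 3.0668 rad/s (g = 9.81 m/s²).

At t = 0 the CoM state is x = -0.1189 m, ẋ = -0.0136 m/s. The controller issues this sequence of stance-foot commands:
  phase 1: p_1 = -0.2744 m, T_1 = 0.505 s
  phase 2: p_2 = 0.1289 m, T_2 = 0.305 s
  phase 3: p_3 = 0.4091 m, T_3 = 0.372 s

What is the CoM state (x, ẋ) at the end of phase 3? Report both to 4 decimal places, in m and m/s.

x = 1.1289, ẋ = 2.6243

phase 1: p=-0.2744, T=0.505, ωT=1.548734, cosh=2.459013, sinh=2.246496; start (x,ẋ)=(-0.118900, -0.013600) → end (x,ẋ)=(0.098014, 1.037883)
phase 2: p=0.1289, T=0.305, ωT=0.935374, cosh=1.470303, sinh=1.077864; start (x,ẋ)=(0.098014, 1.037883) → end (x,ẋ)=(0.448265, 1.423907)
phase 3: p=0.4091, T=0.372, ωT=1.140850, cosh=1.724487, sinh=1.404939; start (x,ẋ)=(0.448265, 1.423907) → end (x,ẋ)=(1.128949, 2.624257)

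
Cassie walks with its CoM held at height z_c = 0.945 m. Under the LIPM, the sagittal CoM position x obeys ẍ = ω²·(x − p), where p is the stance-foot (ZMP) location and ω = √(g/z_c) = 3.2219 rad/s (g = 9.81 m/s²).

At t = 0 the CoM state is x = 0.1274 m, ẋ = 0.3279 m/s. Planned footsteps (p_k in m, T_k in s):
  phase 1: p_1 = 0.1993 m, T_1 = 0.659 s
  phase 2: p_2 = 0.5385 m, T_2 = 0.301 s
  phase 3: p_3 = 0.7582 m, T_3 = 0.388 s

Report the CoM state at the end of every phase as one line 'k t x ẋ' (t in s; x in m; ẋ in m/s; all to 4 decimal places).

1 0.6590 0.3137 0.4357
2 0.9600 0.3522 -0.1605
3 1.3480 -0.0884 -2.3988

phase 1: p=0.1993, T=0.659, ωT=2.123232, cosh=4.238876, sinh=4.119232; start (x,ẋ)=(0.127400, 0.327900) → end (x,ẋ)=(0.313748, 0.435688)
phase 2: p=0.5385, T=0.301, ωT=0.969792, cosh=1.508279, sinh=1.129117; start (x,ẋ)=(0.313748, 0.435688) → end (x,ẋ)=(0.352199, -0.160485)
phase 3: p=0.7582, T=0.388, ωT=1.250097, cosh=1.888580, sinh=1.602103; start (x,ẋ)=(0.352199, -0.160485) → end (x,ẋ)=(-0.088367, -2.398790)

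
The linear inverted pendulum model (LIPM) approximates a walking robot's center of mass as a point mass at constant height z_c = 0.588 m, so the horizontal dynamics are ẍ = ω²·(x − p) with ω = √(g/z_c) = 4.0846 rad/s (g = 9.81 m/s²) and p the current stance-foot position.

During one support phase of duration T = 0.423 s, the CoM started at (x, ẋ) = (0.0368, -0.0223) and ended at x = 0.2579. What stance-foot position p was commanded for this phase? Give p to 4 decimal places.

ωT = 4.0846·0.423 = 1.727786; cosh(ωT) = 2.902928, sinh(ωT) = 2.725250
x(T) = p + (x₀−p)·cosh(ωT) + (ẋ₀/ω)·sinh(ωT) ⇒ p·(1 − cosh) = x(T) − x₀·cosh − (ẋ₀/ω)·sinh
numerator   = 0.2579 − (0.0368)·2.902928 − (-0.0223/4.0846)·2.725250 = 0.165951
denominator = 1 − 2.902928 = -1.902928
p = 0.165951 / -1.902928 = -0.0872

p = -0.0872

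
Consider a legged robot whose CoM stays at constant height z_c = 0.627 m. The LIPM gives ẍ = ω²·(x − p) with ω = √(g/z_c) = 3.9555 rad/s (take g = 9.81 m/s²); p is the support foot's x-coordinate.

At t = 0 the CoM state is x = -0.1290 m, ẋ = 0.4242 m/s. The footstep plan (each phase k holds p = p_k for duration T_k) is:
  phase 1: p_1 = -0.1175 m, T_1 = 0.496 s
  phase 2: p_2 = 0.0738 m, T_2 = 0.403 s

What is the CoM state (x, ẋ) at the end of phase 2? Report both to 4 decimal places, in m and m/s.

phase 1: p=-0.1175, T=0.496, ωT=1.961928, cosh=3.626807, sinh=3.486220; start (x,ẋ)=(-0.129000, 0.424200) → end (x,ẋ)=(0.214665, 1.379910)
phase 2: p=0.0738, T=0.403, ωT=1.594067, cosh=2.563414, sinh=2.360316; start (x,ẋ)=(0.214665, 1.379910) → end (x,ẋ)=(1.258311, 4.852426)

x = 1.2583, ẋ = 4.8524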